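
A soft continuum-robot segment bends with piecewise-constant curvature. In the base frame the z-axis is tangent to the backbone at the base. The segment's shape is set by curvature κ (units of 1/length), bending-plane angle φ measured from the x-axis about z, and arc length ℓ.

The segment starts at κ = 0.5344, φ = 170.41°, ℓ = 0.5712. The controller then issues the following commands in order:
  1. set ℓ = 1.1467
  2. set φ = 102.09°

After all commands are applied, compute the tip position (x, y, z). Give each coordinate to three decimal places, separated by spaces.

initial: κ=0.5344, φ=170.41°, ℓ=0.5712
cmd 1: set ℓ=1.1467 → (κ,φ,ℓ)=(0.5344,170.41°,1.1467) → tip=(-0.3357,0.0567,1.0763)
cmd 2: set φ=102.09° → (κ,φ,ℓ)=(0.5344,102.09°,1.1467) → tip=(-0.0713,0.3329,1.0763)

-0.071 0.333 1.076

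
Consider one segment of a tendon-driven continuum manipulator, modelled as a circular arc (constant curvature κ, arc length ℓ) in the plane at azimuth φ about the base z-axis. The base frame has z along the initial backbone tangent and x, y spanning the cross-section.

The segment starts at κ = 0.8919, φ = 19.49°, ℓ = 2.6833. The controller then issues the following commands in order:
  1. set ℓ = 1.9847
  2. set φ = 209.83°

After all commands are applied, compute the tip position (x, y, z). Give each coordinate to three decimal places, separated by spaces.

-1.165 -0.668 1.099

initial: κ=0.8919, φ=19.49°, ℓ=2.6833
cmd 1: set ℓ=1.9847 → (κ,φ,ℓ)=(0.8919,19.49°,1.9847) → tip=(1.2663,0.4482,1.0990)
cmd 2: set φ=209.83° → (κ,φ,ℓ)=(0.8919,209.83°,1.9847) → tip=(-1.1653,-0.6682,1.0990)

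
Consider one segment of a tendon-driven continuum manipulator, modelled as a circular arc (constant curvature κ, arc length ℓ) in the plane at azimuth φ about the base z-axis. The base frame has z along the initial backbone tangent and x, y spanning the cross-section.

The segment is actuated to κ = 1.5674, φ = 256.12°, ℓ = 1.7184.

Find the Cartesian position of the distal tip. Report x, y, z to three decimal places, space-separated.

θ = κ·ℓ = 1.5674 × 1.7184 = 2.69342 rad
ρ = (1 − cos θ)/κ = (1 − -0.90124)/1.5674 = 1.21299
z = sin θ / κ = 0.43332/1.5674 = 0.27646
x = ρ cos φ = 1.21299 × cos(256.12°) = -0.29098
y = ρ sin φ = 1.21299 × sin(256.12°) = -1.17757

-0.291 -1.178 0.276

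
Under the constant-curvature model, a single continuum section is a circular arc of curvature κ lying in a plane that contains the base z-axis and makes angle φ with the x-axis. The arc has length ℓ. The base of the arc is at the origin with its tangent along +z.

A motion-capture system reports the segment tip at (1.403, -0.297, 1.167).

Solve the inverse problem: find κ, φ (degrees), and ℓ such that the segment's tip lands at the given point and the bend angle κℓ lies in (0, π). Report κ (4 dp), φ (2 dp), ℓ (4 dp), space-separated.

ρ = √(x²+y²) = √(1.403² + -0.297²) = 1.43409
φ = atan2(y, x) mod 360° = atan2(-0.297, 1.403) = 348.0476°
|p|² = ρ² + z² = 1.43409² + 1.167² = 3.41851
κ = 2ρ / |p|² = 2×1.43409 / 3.41851 = 0.83902
θ = 2·atan2(ρ, z) = 2·atan2(1.43409, 1.167) = 1.77545 rad
ℓ = θ/κ = 1.77545/0.83902 = 2.11611

0.8390 348.05 2.1161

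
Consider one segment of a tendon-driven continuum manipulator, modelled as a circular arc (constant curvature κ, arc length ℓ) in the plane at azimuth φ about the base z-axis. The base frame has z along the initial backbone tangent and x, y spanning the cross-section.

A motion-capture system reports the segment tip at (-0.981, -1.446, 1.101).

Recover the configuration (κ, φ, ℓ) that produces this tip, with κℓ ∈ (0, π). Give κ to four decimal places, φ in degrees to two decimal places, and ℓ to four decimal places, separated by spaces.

0.8193 235.85 2.4619

ρ = √(x²+y²) = √(-0.981² + -1.446²) = 1.74736
φ = atan2(y, x) mod 360° = atan2(-1.446, -0.981) = 235.8461°
|p|² = ρ² + z² = 1.74736² + 1.101² = 4.26548
κ = 2ρ / |p|² = 2×1.74736 / 4.26548 = 0.81930
θ = 2·atan2(ρ, z) = 2·atan2(1.74736, 1.101) = 2.01709 rad
ℓ = θ/κ = 2.01709/0.81930 = 2.46195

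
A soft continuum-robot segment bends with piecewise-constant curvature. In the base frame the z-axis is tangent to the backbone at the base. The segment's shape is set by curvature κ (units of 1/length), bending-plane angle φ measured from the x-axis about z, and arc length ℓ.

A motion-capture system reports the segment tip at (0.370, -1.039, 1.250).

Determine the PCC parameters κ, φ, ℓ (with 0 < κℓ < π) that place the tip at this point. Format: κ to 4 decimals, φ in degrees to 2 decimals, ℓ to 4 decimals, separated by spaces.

0.7938 289.60 1.8216

ρ = √(x²+y²) = √(0.370² + -1.039²) = 1.10291
φ = atan2(y, x) mod 360° = atan2(-1.039, 0.370) = 289.6014°
|p|² = ρ² + z² = 1.10291² + 1.250² = 2.77892
κ = 2ρ / |p|² = 2×1.10291 / 2.77892 = 0.79377
θ = 2·atan2(ρ, z) = 2·atan2(1.10291, 1.250) = 1.44593 rad
ℓ = θ/κ = 1.44593/0.79377 = 1.82160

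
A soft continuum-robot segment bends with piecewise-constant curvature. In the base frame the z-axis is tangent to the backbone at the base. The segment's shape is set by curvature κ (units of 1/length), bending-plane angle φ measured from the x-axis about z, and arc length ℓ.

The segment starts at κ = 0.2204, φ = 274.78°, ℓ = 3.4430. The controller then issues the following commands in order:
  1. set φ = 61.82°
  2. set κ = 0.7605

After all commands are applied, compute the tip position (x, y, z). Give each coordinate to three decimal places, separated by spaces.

1.159 2.163 0.657

initial: κ=0.2204, φ=274.78°, ℓ=3.4430
cmd 1: set φ=61.82° → (κ,φ,ℓ)=(0.2204,61.82°,3.4430) → tip=(0.5879,1.0973,3.1220)
cmd 2: set κ=0.7605 → (κ,φ,ℓ)=(0.7605,61.82°,3.4430) → tip=(1.1589,2.1631,0.6570)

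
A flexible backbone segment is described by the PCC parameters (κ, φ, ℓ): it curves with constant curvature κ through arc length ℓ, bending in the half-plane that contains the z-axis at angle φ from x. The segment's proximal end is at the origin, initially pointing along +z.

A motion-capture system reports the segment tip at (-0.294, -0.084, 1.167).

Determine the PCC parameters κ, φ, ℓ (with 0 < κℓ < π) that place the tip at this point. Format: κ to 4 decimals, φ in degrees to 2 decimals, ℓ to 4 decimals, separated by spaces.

ρ = √(x²+y²) = √(-0.294² + -0.084²) = 0.30576
φ = atan2(y, x) mod 360° = atan2(-0.084, -0.294) = 195.9454°
|p|² = ρ² + z² = 0.30576² + 1.167² = 1.45538
κ = 2ρ / |p|² = 2×0.30576 / 1.45538 = 0.42018
θ = 2·atan2(ρ, z) = 2·atan2(0.30576, 1.167) = 0.51250 rad
ℓ = θ/κ = 0.51250/0.42018 = 1.21970

0.4202 195.95 1.2197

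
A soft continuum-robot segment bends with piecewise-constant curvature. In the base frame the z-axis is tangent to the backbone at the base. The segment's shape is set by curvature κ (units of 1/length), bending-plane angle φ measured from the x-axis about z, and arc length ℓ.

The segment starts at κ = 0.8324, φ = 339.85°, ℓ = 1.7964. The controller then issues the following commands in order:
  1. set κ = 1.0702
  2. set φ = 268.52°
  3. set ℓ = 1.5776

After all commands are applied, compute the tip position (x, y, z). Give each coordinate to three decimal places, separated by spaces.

initial: κ=0.8324, φ=339.85°, ℓ=1.7964
cmd 1: set κ=1.0702 → (κ,φ,ℓ)=(1.0702,339.85°,1.7964) → tip=(1.1794,-0.4328,0.8772)
cmd 2: set φ=268.52° → (κ,φ,ℓ)=(1.0702,268.52°,1.7964) → tip=(-0.0324,-1.2559,0.8772)
cmd 3: set ℓ=1.5776 → (κ,φ,ℓ)=(1.0702,268.52°,1.5776) → tip=(-0.0270,-1.0436,0.9280)

-0.027 -1.044 0.928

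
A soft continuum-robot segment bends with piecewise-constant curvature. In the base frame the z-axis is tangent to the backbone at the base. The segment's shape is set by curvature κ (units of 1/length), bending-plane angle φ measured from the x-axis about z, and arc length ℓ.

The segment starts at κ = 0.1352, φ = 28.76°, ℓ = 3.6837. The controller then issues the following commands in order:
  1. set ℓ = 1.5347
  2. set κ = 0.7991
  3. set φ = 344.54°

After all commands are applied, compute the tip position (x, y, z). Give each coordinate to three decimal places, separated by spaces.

initial: κ=0.1352, φ=28.76°, ℓ=3.6837
cmd 1: set ℓ=1.5347 → (κ,φ,ℓ)=(0.1352,28.76°,1.5347) → tip=(0.1391,0.0763,1.5237)
cmd 2: set κ=0.7991 → (κ,φ,ℓ)=(0.7991,28.76°,1.5347) → tip=(0.7266,0.3988,1.1779)
cmd 3: set φ=344.54° → (κ,φ,ℓ)=(0.7991,344.54°,1.5347) → tip=(0.7989,-0.2209,1.1779)

0.799 -0.221 1.178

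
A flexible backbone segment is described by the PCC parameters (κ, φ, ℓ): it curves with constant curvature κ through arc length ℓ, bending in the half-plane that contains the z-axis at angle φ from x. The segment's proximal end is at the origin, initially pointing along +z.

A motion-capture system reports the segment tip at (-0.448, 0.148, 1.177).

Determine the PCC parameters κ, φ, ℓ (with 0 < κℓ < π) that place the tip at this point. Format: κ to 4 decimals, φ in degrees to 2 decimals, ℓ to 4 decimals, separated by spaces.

0.5869 161.72 1.2993

ρ = √(x²+y²) = √(-0.448² + 0.148²) = 0.47181
φ = atan2(y, x) mod 360° = atan2(0.148, -0.448) = 161.7187°
|p|² = ρ² + z² = 0.47181² + 1.177² = 1.60794
κ = 2ρ / |p|² = 2×0.47181 / 1.60794 = 0.58686
θ = 2·atan2(ρ, z) = 2·atan2(0.47181, 1.177) = 0.76250 rad
ℓ = θ/κ = 0.76250/0.58686 = 1.29929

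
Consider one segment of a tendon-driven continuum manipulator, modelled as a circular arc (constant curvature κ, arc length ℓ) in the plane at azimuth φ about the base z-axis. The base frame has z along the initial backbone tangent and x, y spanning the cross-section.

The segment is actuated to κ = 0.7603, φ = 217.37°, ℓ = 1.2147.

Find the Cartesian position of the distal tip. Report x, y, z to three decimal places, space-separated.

θ = κ·ℓ = 0.7603 × 1.2147 = 0.92354 rad
ρ = (1 − cos θ)/κ = (1 − 0.60300)/0.7603 = 0.52216
z = sin θ / κ = 0.79774/0.7603 = 1.04924
x = ρ cos φ = 0.52216 × cos(217.37°) = -0.41498
y = ρ sin φ = 0.52216 × sin(217.37°) = -0.31693

-0.415 -0.317 1.049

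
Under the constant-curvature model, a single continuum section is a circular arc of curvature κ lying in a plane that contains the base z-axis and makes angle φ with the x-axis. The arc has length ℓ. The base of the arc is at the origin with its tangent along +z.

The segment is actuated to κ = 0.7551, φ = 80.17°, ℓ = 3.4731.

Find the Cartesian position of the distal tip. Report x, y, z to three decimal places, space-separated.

θ = κ·ℓ = 0.7551 × 3.4731 = 2.62254 rad
ρ = (1 − cos θ)/κ = (1 − -0.86829)/0.7551 = 2.47423
z = sin θ / κ = 0.49606/0.7551 = 0.65695
x = ρ cos φ = 2.47423 × cos(80.17°) = 0.42241
y = ρ sin φ = 2.47423 × sin(80.17°) = 2.43790

0.422 2.438 0.657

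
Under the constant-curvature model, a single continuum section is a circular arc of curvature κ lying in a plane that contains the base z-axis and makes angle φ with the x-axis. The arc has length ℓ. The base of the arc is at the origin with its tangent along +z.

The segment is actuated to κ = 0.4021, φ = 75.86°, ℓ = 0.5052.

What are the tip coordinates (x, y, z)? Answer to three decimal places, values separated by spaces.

θ = κ·ℓ = 0.4021 × 0.5052 = 0.20314 rad
ρ = (1 − cos θ)/κ = (1 − 0.97944)/0.4021 = 0.05114
z = sin θ / κ = 0.20175/0.4021 = 0.50173
x = ρ cos φ = 0.05114 × cos(75.86°) = 0.01249
y = ρ sin φ = 0.05114 × sin(75.86°) = 0.04959

0.012 0.050 0.502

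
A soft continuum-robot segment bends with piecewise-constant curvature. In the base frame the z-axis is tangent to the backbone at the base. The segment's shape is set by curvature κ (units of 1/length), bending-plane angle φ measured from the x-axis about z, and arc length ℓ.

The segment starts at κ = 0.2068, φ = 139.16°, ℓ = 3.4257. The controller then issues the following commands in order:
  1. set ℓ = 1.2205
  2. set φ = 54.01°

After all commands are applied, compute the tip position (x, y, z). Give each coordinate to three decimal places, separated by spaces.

0.090 0.124 1.208

initial: κ=0.2068, φ=139.16°, ℓ=3.4257
cmd 1: set ℓ=1.2205 → (κ,φ,ℓ)=(0.2068,139.16°,1.2205) → tip=(-0.1159,0.1002,1.2076)
cmd 2: set φ=54.01° → (κ,φ,ℓ)=(0.2068,54.01°,1.2205) → tip=(0.0900,0.1240,1.2076)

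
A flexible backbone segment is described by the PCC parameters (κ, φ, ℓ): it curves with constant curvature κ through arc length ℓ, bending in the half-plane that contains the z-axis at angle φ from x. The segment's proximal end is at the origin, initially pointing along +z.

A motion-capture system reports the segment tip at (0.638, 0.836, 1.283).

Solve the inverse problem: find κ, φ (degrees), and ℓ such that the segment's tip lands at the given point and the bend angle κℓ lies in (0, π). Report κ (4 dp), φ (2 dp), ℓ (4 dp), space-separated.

0.7643 52.65 1.7968

ρ = √(x²+y²) = √(0.638² + 0.836²) = 1.05164
φ = atan2(y, x) mod 360° = atan2(0.836, 0.638) = 52.6507°
|p|² = ρ² + z² = 1.05164² + 1.283² = 2.75203
κ = 2ρ / |p|² = 2×1.05164 / 2.75203 = 0.76426
θ = 2·atan2(ρ, z) = 2·atan2(1.05164, 1.283) = 1.37324 rad
ℓ = θ/κ = 1.37324/0.76426 = 1.79682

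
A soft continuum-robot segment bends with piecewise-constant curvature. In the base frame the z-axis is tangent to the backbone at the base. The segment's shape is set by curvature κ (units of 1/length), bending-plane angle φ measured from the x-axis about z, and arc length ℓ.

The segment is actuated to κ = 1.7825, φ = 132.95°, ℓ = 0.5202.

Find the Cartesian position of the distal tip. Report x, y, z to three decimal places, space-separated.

θ = κ·ℓ = 1.7825 × 0.5202 = 0.92726 rad
ρ = (1 − cos θ)/κ = (1 − 0.60003)/1.7825 = 0.22439
z = sin θ / κ = 0.79998/1.7825 = 0.44879
x = ρ cos φ = 0.22439 × cos(132.95°) = -0.15289
y = ρ sin φ = 0.22439 × sin(132.95°) = 0.16424

-0.153 0.164 0.449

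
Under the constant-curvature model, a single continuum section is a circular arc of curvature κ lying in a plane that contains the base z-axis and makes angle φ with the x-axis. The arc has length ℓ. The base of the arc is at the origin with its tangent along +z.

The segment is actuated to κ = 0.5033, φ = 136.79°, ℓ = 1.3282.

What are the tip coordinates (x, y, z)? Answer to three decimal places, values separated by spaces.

-0.312 0.293 1.231

θ = κ·ℓ = 0.5033 × 1.3282 = 0.66848 rad
ρ = (1 − cos θ)/κ = (1 − 0.78476)/0.5033 = 0.42765
z = sin θ / κ = 0.61980/0.5033 = 1.23146
x = ρ cos φ = 0.42765 × cos(136.79°) = -0.31169
y = ρ sin φ = 0.42765 × sin(136.79°) = 0.29280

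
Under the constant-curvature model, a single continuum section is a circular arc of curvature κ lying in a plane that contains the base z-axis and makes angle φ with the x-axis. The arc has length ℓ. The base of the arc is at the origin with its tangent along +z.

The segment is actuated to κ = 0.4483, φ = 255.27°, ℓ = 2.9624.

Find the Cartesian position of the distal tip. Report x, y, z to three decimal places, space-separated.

-0.431 -1.639 2.165

θ = κ·ℓ = 0.4483 × 2.9624 = 1.32804 rad
ρ = (1 − cos θ)/κ = (1 − 0.24038)/0.4483 = 1.69446
z = sin θ / κ = 0.97068/0.4483 = 2.16525
x = ρ cos φ = 1.69446 × cos(255.27°) = -0.43084
y = ρ sin φ = 1.69446 × sin(255.27°) = -1.63877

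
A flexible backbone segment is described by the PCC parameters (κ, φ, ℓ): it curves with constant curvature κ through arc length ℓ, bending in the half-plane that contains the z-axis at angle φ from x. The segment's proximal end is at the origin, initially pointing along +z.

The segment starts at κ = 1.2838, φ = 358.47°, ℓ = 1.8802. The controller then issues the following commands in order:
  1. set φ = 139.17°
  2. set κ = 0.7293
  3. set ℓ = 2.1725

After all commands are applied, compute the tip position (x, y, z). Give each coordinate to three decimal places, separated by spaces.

-1.052 0.909 1.371

initial: κ=1.2838, φ=358.47°, ℓ=1.8802
cmd 1: set φ=139.17° → (κ,φ,ℓ)=(1.2838,139.17°,1.8802) → tip=(-1.0294,0.8895,0.5182)
cmd 2: set κ=0.7293 → (κ,φ,ℓ)=(0.7293,139.17°,1.8802) → tip=(-0.8318,0.7188,1.3440)
cmd 3: set ℓ=2.1725 → (κ,φ,ℓ)=(0.7293,139.17°,2.1725) → tip=(-1.0516,0.9087,1.3711)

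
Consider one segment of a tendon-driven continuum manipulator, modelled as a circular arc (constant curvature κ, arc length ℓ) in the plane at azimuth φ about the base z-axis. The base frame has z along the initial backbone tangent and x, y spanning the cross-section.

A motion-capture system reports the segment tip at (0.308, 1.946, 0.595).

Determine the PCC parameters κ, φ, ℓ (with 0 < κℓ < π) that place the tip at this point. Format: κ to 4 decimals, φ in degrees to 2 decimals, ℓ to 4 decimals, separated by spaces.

ρ = √(x²+y²) = √(0.308² + 1.946²) = 1.97022
φ = atan2(y, x) mod 360° = atan2(1.946, 0.308) = 81.0062°
|p|² = ρ² + z² = 1.97022² + 0.595² = 4.23580
κ = 2ρ / |p|² = 2×1.97022 / 4.23580 = 0.93027
θ = 2·atan2(ρ, z) = 2·atan2(1.97022, 0.595) = 2.55502 rad
ℓ = θ/κ = 2.55502/0.93027 = 2.74653

0.9303 81.01 2.7465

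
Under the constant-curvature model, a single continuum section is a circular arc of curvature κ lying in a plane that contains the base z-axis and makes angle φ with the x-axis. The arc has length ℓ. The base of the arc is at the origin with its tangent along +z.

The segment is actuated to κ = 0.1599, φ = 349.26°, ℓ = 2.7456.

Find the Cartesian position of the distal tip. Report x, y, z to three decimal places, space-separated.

0.583 -0.111 2.658

θ = κ·ℓ = 0.1599 × 2.7456 = 0.43902 rad
ρ = (1 − cos θ)/κ = (1 − 0.90517)/0.1599 = 0.59307
z = sin θ / κ = 0.42505/0.1599 = 2.65825
x = ρ cos φ = 0.59307 × cos(349.26°) = 0.58268
y = ρ sin φ = 0.59307 × sin(349.26°) = -0.11052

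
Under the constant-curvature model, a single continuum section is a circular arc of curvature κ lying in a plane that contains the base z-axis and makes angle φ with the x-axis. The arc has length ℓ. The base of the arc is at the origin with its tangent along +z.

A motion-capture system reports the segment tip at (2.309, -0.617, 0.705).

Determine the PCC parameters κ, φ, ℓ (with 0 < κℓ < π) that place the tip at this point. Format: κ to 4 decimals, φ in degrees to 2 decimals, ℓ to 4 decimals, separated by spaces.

0.7698 345.04 3.3357

ρ = √(x²+y²) = √(2.309² + -0.617²) = 2.39001
φ = atan2(y, x) mod 360° = atan2(-0.617, 2.309) = 345.0392°
|p|² = ρ² + z² = 2.39001² + 0.705² = 6.20920
κ = 2ρ / |p|² = 2×2.39001 / 6.20920 = 0.76983
θ = 2·atan2(ρ, z) = 2·atan2(2.39001, 0.705) = 2.56791 rad
ℓ = θ/κ = 2.56791/0.76983 = 3.33568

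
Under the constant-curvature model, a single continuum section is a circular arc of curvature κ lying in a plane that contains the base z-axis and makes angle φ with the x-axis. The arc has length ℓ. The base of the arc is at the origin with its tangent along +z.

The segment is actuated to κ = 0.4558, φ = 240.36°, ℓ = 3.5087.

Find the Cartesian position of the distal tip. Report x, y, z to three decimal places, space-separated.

-1.116 -1.961 2.193

θ = κ·ℓ = 0.4558 × 3.5087 = 1.59927 rad
ρ = (1 − cos θ)/κ = (1 − -0.02847)/0.4558 = 2.25640
z = sin θ / κ = 0.99959/0.4558 = 2.19306
x = ρ cos φ = 2.25640 × cos(240.36°) = -1.11590
y = ρ sin φ = 2.25640 × sin(240.36°) = -1.96115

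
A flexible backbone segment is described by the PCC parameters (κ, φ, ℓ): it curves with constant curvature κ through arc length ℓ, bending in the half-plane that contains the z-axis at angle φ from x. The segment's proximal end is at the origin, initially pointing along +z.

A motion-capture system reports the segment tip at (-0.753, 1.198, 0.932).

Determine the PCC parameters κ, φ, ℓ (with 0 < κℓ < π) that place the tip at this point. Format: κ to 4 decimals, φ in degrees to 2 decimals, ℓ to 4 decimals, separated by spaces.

0.9858 122.15 2.0052

ρ = √(x²+y²) = √(-0.753² + 1.198²) = 1.41500
φ = atan2(y, x) mod 360° = atan2(1.198, -0.753) = 122.1513°
|p|² = ρ² + z² = 1.41500² + 0.932² = 2.87084
κ = 2ρ / |p|² = 2×1.41500 / 2.87084 = 0.98577
θ = 2·atan2(ρ, z) = 2·atan2(1.41500, 0.932) = 1.97672 rad
ℓ = θ/κ = 1.97672/0.98577 = 2.00525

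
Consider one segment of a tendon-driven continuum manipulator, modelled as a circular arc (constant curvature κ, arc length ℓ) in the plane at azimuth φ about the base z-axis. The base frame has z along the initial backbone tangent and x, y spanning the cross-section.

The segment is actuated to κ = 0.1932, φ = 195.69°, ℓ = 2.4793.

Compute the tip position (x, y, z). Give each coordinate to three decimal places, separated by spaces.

-0.561 -0.158 2.386

θ = κ·ℓ = 0.1932 × 2.4793 = 0.47900 rad
ρ = (1 − cos θ)/κ = (1 − 0.88746)/0.1932 = 0.58253
z = sin θ / κ = 0.46089/0.1932 = 2.38557
x = ρ cos φ = 0.58253 × cos(195.69°) = -0.56082
y = ρ sin φ = 0.58253 × sin(195.69°) = -0.15753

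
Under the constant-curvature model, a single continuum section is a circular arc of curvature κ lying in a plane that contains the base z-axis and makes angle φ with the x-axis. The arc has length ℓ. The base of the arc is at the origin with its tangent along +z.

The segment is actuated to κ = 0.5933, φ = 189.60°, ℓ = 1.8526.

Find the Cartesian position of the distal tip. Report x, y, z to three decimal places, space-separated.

θ = κ·ℓ = 0.5933 × 1.8526 = 1.09915 rad
ρ = (1 − cos θ)/κ = (1 − 0.45436)/0.5933 = 0.91968
z = sin θ / κ = 0.89082/0.5933 = 1.50147
x = ρ cos φ = 0.91968 × cos(189.60°) = -0.90680
y = ρ sin φ = 0.91968 × sin(189.60°) = -0.15337

-0.907 -0.153 1.501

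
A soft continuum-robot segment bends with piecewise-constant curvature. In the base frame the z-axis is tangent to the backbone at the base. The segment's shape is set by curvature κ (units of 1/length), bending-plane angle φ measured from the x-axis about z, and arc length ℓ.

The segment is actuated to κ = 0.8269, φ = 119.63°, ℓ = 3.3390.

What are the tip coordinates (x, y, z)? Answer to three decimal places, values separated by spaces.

-1.153 2.027 0.449

θ = κ·ℓ = 0.8269 × 3.3390 = 2.76102 rad
ρ = (1 − cos θ)/κ = (1 − -0.92845)/0.8269 = 2.33215
z = sin θ / κ = 0.37145/0.8269 = 0.44921
x = ρ cos φ = 2.33215 × cos(119.63°) = -1.15301
y = ρ sin φ = 2.33215 × sin(119.63°) = 2.02719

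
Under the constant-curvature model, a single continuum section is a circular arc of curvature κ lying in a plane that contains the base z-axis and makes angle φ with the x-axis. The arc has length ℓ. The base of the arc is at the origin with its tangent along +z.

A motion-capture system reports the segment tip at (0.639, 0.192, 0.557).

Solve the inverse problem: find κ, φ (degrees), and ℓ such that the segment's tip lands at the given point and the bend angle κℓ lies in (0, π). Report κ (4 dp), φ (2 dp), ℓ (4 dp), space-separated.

1.7665 16.72 0.9909

ρ = √(x²+y²) = √(0.639² + 0.192²) = 0.66722
φ = atan2(y, x) mod 360° = atan2(0.192, 0.639) = 16.7239°
|p|² = ρ² + z² = 0.66722² + 0.557² = 0.75543
κ = 2ρ / |p|² = 2×0.66722 / 0.75543 = 1.76646
θ = 2·atan2(ρ, z) = 2·atan2(0.66722, 0.557) = 1.75038 rad
ℓ = θ/κ = 1.75038/1.76646 = 0.99090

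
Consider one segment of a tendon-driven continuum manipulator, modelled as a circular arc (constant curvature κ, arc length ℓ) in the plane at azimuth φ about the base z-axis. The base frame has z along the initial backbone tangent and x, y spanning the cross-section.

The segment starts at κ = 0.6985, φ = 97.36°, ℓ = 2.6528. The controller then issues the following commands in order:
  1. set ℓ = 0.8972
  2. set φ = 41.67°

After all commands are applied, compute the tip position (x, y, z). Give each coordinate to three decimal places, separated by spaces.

initial: κ=0.6985, φ=97.36°, ℓ=2.6528
cmd 1: set ℓ=0.8972 → (κ,φ,ℓ)=(0.6985,97.36°,0.8972) → tip=(-0.0349,0.2698,0.8396)
cmd 2: set φ=41.67° → (κ,φ,ℓ)=(0.6985,41.67°,0.8972) → tip=(0.2032,0.1809,0.8396)

0.203 0.181 0.840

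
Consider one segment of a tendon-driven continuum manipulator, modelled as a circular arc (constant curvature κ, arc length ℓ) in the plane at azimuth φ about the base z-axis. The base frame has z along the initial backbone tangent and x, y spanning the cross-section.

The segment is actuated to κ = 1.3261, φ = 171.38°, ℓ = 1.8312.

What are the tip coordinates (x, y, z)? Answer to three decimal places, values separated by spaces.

θ = κ·ℓ = 1.3261 × 1.8312 = 2.42835 rad
ρ = (1 − cos θ)/κ = (1 − -0.75625)/1.3261 = 1.32437
z = sin θ / κ = 0.65429/1.3261 = 0.49339
x = ρ cos φ = 1.32437 × cos(171.38°) = -1.30941
y = ρ sin φ = 1.32437 × sin(171.38°) = 0.19850

-1.309 0.198 0.493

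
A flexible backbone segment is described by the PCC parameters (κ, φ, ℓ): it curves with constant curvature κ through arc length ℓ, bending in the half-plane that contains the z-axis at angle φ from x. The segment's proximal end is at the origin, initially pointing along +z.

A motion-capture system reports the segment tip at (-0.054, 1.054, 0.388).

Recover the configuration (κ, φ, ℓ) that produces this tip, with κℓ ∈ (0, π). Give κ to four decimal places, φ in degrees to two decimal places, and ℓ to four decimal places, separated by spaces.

1.6694 92.93 1.4598

ρ = √(x²+y²) = √(-0.054² + 1.054²) = 1.05538
φ = atan2(y, x) mod 360° = atan2(1.054, -0.054) = 92.9329°
|p|² = ρ² + z² = 1.05538² + 0.388² = 1.26438
κ = 2ρ / |p|² = 2×1.05538 / 1.26438 = 1.66941
θ = 2·atan2(ρ, z) = 2·atan2(1.05538, 0.388) = 2.43699 rad
ℓ = θ/κ = 2.43699/1.66941 = 1.45979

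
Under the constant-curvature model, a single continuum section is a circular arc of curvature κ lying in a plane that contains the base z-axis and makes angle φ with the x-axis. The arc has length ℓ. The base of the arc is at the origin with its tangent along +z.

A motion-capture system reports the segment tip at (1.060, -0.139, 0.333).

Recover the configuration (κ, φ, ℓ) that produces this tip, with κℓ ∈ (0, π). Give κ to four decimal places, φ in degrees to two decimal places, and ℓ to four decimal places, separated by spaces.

1.7053 352.53 1.4881

ρ = √(x²+y²) = √(1.060² + -0.139²) = 1.06907
φ = atan2(y, x) mod 360° = atan2(-0.139, 1.060) = 352.5293°
|p|² = ρ² + z² = 1.06907² + 0.333² = 1.25381
κ = 2ρ / |p|² = 2×1.06907 / 1.25381 = 1.70532
θ = 2·atan2(ρ, z) = 2·atan2(1.06907, 0.333) = 2.53767 rad
ℓ = θ/κ = 2.53767/1.70532 = 1.48809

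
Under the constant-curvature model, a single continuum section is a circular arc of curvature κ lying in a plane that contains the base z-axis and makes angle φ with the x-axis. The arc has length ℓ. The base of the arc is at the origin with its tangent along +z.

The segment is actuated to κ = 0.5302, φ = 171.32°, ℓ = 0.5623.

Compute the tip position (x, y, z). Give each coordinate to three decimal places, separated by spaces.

-0.082 0.013 0.554

θ = κ·ℓ = 0.5302 × 0.5623 = 0.29813 rad
ρ = (1 − cos θ)/κ = (1 − 0.95589)/0.5302 = 0.08320
z = sin θ / κ = 0.29373/0.5302 = 0.55401
x = ρ cos φ = 0.08320 × cos(171.32°) = -0.08225
y = ρ sin φ = 0.08320 × sin(171.32°) = 0.01256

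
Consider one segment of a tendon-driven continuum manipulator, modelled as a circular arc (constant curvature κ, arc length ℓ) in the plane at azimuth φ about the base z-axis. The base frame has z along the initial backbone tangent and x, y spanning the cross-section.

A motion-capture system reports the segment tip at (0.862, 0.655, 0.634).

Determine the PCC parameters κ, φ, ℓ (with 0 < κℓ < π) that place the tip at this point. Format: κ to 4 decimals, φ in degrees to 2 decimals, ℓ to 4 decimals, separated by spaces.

ρ = √(x²+y²) = √(0.862² + 0.655²) = 1.08262
φ = atan2(y, x) mod 360° = atan2(0.655, 0.862) = 37.2298°
|p|² = ρ² + z² = 1.08262² + 0.634² = 1.57403
κ = 2ρ / |p|² = 2×1.08262 / 1.57403 = 1.37561
θ = 2·atan2(ρ, z) = 2·atan2(1.08262, 0.634) = 2.08204 rad
ℓ = θ/κ = 2.08204/1.37561 = 1.51354

1.3756 37.23 1.5135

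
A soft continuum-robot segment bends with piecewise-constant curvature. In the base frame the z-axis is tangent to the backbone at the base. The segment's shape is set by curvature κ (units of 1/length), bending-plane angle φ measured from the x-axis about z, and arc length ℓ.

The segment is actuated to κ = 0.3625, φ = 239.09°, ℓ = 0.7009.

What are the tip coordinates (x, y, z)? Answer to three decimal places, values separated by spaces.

-0.045 -0.076 0.693

θ = κ·ℓ = 0.3625 × 0.7009 = 0.25408 rad
ρ = (1 − cos θ)/κ = (1 − 0.96790)/0.3625 = 0.08856
z = sin θ / κ = 0.25135/0.3625 = 0.69338
x = ρ cos φ = 0.08856 × cos(239.09°) = -0.04549
y = ρ sin φ = 0.08856 × sin(239.09°) = -0.07598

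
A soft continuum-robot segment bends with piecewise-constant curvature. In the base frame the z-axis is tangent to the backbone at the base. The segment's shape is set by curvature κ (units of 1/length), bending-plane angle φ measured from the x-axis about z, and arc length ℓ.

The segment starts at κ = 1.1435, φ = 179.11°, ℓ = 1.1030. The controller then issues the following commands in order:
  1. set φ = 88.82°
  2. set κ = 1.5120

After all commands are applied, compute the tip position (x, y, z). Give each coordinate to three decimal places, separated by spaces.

initial: κ=1.1435, φ=179.11°, ℓ=1.1030
cmd 1: set φ=88.82° → (κ,φ,ℓ)=(1.1435,88.82°,1.1030) → tip=(0.0125,0.6080,0.8330)
cmd 2: set κ=1.5120 → (κ,φ,ℓ)=(1.5120,88.82°,1.1030) → tip=(0.0149,0.7252,0.6583)

0.015 0.725 0.658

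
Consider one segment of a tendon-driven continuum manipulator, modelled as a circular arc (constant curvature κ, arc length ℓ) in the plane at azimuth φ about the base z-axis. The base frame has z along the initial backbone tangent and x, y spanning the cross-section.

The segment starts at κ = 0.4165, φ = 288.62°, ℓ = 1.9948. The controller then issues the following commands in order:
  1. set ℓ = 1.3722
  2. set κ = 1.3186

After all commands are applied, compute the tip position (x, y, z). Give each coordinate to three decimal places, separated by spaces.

0.299 -0.889 0.737

initial: κ=0.4165, φ=288.62°, ℓ=1.9948
cmd 1: set ℓ=1.3722 → (κ,φ,ℓ)=(0.4165,288.62°,1.3722) → tip=(0.1218,-0.3616,1.2987)
cmd 2: set κ=1.3186 → (κ,φ,ℓ)=(1.3186,288.62°,1.3722) → tip=(0.2994,-0.8885,0.7369)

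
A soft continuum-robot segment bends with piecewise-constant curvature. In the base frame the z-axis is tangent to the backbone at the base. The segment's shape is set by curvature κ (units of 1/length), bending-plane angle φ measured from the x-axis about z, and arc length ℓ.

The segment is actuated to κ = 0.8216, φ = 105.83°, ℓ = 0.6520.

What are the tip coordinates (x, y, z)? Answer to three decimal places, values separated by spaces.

θ = κ·ℓ = 0.8216 × 0.6520 = 0.53568 rad
ρ = (1 − cos θ)/κ = (1 − 0.85992)/0.8216 = 0.17050
z = sin θ / κ = 0.51043/0.8216 = 0.62126
x = ρ cos φ = 0.17050 × cos(105.83°) = -0.04651
y = ρ sin φ = 0.17050 × sin(105.83°) = 0.16403

-0.047 0.164 0.621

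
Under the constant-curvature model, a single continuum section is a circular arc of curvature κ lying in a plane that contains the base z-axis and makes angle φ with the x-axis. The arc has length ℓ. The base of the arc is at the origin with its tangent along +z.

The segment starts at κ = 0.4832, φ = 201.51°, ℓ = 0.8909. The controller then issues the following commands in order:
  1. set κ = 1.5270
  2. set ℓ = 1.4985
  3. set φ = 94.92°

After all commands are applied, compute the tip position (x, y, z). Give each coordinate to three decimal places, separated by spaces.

initial: κ=0.4832, φ=201.51°, ℓ=0.8909
cmd 1: set κ=1.5270 → (κ,φ,ℓ)=(1.5270,201.51°,0.8909) → tip=(-0.4820,-0.1900,0.6404)
cmd 2: set ℓ=1.4985 → (κ,φ,ℓ)=(1.5270,201.51°,1.4985) → tip=(-1.0098,-0.3980,0.4935)
cmd 3: set φ=94.92° → (κ,φ,ℓ)=(1.5270,94.92°,1.4985) → tip=(-0.0931,1.0814,0.4935)

-0.093 1.081 0.493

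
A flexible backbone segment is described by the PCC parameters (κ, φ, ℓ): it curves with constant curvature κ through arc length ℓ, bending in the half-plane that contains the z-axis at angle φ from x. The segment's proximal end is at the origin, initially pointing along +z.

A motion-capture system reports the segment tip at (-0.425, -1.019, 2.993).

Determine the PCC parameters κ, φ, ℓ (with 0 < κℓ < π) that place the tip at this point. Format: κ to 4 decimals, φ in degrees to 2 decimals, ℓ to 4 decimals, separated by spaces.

ρ = √(x²+y²) = √(-0.425² + -1.019²) = 1.10408
φ = atan2(y, x) mod 360° = atan2(-1.019, -0.425) = 247.3602°
|p|² = ρ² + z² = 1.10408² + 2.993² = 10.17703
κ = 2ρ / |p|² = 2×1.10408 / 10.17703 = 0.21697
θ = 2·atan2(ρ, z) = 2·atan2(1.10408, 2.993) = 0.70680 rad
ℓ = θ/κ = 0.70680/0.21697 = 3.25753

0.2170 247.36 3.2575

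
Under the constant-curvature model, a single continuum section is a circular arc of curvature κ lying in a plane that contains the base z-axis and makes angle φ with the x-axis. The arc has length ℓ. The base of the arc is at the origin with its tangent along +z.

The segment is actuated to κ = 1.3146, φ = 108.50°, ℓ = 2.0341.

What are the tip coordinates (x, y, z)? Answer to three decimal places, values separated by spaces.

θ = κ·ℓ = 1.3146 × 2.0341 = 2.67403 rad
ρ = (1 − cos θ)/κ = (1 − -0.89267)/1.3146 = 1.43973
z = sin θ / κ = 0.45071/1.3146 = 0.34285
x = ρ cos φ = 1.43973 × cos(108.50°) = -0.45683
y = ρ sin φ = 1.43973 × sin(108.50°) = 1.36533

-0.457 1.365 0.343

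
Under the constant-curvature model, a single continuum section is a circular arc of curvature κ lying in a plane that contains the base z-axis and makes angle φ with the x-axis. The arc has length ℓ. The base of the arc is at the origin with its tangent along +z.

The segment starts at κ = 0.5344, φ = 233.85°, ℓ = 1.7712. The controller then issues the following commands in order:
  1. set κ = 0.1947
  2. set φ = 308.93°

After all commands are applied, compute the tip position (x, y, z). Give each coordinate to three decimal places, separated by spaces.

initial: κ=0.5344, φ=233.85°, ℓ=1.7712
cmd 1: set κ=0.1947 → (κ,φ,ℓ)=(0.1947,233.85°,1.7712) → tip=(-0.1784,-0.2442,1.7363)
cmd 2: set φ=308.93° → (κ,φ,ℓ)=(0.1947,308.93°,1.7712) → tip=(0.1900,-0.2352,1.7363)

0.190 -0.235 1.736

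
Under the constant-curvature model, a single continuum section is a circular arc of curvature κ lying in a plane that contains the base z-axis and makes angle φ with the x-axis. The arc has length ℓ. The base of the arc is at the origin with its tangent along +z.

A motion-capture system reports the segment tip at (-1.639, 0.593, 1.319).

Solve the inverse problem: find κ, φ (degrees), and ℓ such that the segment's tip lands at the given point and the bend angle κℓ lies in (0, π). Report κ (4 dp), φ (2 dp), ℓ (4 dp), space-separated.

ρ = √(x²+y²) = √(-1.639² + 0.593²) = 1.74298
φ = atan2(y, x) mod 360° = atan2(0.593, -1.639) = 160.1096°
|p|² = ρ² + z² = 1.74298² + 1.319² = 4.77773
κ = 2ρ / |p|² = 2×1.74298 / 4.77773 = 0.72963
θ = 2·atan2(ρ, z) = 2·atan2(1.74298, 1.319) = 1.84598 rad
ℓ = θ/κ = 1.84598/0.72963 = 2.53003

0.7296 160.11 2.5300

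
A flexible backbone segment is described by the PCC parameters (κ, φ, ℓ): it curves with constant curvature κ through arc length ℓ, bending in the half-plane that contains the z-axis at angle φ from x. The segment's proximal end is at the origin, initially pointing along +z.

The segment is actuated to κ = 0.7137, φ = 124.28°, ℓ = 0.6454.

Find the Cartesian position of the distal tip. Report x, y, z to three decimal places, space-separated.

-0.082 0.121 0.623

θ = κ·ℓ = 0.7137 × 0.6454 = 0.46062 rad
ρ = (1 − cos θ)/κ = (1 − 0.89578)/0.7137 = 0.14603
z = sin θ / κ = 0.44451/0.7137 = 0.62282
x = ρ cos φ = 0.14603 × cos(124.28°) = -0.08225
y = ρ sin φ = 0.14603 × sin(124.28°) = 0.12067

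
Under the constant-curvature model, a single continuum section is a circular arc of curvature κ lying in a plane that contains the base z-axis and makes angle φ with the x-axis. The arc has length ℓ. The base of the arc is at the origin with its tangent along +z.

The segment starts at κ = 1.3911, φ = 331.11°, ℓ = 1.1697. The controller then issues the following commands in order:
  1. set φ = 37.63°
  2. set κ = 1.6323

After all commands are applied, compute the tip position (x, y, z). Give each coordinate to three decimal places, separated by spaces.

initial: κ=1.3911, φ=331.11°, ℓ=1.1697
cmd 1: set φ=37.63° → (κ,φ,ℓ)=(1.3911,37.63°,1.1697) → tip=(0.6014,0.4636,0.7177)
cmd 2: set κ=1.6323 → (κ,φ,ℓ)=(1.6323,37.63°,1.1697) → tip=(0.6463,0.4983,0.5779)

0.646 0.498 0.578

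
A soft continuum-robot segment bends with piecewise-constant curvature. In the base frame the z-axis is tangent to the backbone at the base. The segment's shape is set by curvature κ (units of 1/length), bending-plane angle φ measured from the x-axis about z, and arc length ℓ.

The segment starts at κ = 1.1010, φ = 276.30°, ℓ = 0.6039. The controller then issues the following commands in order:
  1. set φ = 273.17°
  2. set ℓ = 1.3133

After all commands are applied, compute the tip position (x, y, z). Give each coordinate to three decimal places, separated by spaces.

0.044 -0.794 0.901

initial: κ=1.1010, φ=276.30°, ℓ=0.6039
cmd 1: set φ=273.17° → (κ,φ,ℓ)=(1.1010,273.17°,0.6039) → tip=(0.0107,-0.1932,0.5604)
cmd 2: set ℓ=1.3133 → (κ,φ,ℓ)=(1.1010,273.17°,1.3133) → tip=(0.0440,-0.7939,0.9012)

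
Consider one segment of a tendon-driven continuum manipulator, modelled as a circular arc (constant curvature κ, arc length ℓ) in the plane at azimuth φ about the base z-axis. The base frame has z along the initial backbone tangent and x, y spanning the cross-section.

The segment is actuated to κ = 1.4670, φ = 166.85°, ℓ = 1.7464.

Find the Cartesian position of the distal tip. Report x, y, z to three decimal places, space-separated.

-1.219 0.285 0.373

θ = κ·ℓ = 1.4670 × 1.7464 = 2.56197 rad
ρ = (1 − cos θ)/κ = (1 − -0.83667)/1.4670 = 1.25199
z = sin θ / κ = 0.54771/1.4670 = 0.37335
x = ρ cos φ = 1.25199 × cos(166.85°) = -1.21916
y = ρ sin φ = 1.25199 × sin(166.85°) = 0.28483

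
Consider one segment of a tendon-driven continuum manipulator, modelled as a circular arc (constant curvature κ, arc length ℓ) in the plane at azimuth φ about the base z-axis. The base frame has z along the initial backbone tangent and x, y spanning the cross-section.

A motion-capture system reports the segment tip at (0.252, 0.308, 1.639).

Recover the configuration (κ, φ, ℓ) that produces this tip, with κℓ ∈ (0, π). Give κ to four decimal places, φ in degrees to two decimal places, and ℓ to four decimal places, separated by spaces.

0.2798 50.71 1.7027

ρ = √(x²+y²) = √(0.252² + 0.308²) = 0.39795
φ = atan2(y, x) mod 360° = atan2(0.308, 0.252) = 50.7106°
|p|² = ρ² + z² = 0.39795² + 1.639² = 2.84469
κ = 2ρ / |p|² = 2×0.39795 / 2.84469 = 0.27979
θ = 2·atan2(ρ, z) = 2·atan2(0.39795, 1.639) = 0.47639 rad
ℓ = θ/κ = 0.47639/0.27979 = 1.70268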